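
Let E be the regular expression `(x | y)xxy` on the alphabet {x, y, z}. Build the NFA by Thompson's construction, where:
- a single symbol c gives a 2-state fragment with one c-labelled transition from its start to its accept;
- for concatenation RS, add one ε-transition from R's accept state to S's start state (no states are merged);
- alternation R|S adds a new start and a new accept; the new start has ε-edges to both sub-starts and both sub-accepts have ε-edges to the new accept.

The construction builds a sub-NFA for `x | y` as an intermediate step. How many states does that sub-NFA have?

6

Fragment for `x | y`:
Each of the 2 symbol leaves contributes a 2-state fragment.
  x | y — 6 states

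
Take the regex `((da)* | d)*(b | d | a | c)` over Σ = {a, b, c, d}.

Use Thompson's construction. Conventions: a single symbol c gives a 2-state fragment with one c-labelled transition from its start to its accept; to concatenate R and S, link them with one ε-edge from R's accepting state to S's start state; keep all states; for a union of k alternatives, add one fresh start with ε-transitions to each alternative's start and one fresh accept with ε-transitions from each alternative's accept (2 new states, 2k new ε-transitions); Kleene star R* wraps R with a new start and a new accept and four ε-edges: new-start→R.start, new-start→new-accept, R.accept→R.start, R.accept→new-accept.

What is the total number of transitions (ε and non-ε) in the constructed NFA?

Per subexpression:
Each of the 7 symbol leaves contributes 1 transition (1 symbol, 0 ε).
  da — 3 transitions (2 symbol, 1 ε)
  (da)* — 7 transitions (2 symbol, 5 ε)
  (da)* | d — 12 transitions (3 symbol, 9 ε)
  ((da)* | d)* — 16 transitions (3 symbol, 13 ε)
  b | d | a | c — 12 transitions (4 symbol, 8 ε)
  ((da)* | d)*(b | d | a | c) — 29 transitions (7 symbol, 22 ε)

29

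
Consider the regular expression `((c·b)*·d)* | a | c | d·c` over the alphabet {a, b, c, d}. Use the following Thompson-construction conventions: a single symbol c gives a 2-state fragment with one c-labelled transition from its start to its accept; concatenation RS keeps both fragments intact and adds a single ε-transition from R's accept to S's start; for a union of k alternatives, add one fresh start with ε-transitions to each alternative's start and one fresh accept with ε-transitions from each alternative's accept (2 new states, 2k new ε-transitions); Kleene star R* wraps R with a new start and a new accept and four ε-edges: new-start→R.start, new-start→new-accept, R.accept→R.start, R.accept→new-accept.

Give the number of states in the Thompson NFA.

20

Per subexpression:
Each of the 7 symbol leaves contributes a 2-state fragment.
  c·b = 4 states
  (c·b)* = 6 states
  (c·b)*·d = 8 states
  ((c·b)*·d)* = 10 states
  d·c = 4 states
  ((c·b)*·d)* | a | c | d·c = 20 states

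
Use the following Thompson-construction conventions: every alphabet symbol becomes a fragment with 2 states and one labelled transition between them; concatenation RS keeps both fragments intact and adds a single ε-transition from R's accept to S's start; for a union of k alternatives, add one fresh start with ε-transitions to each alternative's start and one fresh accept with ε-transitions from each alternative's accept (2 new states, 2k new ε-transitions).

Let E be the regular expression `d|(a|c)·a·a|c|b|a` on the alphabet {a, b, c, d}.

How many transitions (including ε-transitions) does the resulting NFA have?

24

Bottom-up over the parse tree:
Each of the 8 symbol leaves contributes 1 transition (1 symbol, 0 ε).
  a|c = 6 transitions (2 symbol, 4 ε)
  (a|c)·a·a = 10 transitions (4 symbol, 6 ε)
  d|(a|c)·a·a|c|b|a = 24 transitions (8 symbol, 16 ε)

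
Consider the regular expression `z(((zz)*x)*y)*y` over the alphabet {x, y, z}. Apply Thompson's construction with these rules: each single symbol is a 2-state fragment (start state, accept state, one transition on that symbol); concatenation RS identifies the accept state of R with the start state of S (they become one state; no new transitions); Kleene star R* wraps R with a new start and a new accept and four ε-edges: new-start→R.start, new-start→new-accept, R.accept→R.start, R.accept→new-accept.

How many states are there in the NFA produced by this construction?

13

Per subexpression:
Each of the 6 symbol leaves contributes a 2-state fragment.
  zz = 3 states
  (zz)* = 5 states
  (zz)*x = 6 states
  ((zz)*x)* = 8 states
  ((zz)*x)*y = 9 states
  (((zz)*x)*y)* = 11 states
  z(((zz)*x)*y)*y = 13 states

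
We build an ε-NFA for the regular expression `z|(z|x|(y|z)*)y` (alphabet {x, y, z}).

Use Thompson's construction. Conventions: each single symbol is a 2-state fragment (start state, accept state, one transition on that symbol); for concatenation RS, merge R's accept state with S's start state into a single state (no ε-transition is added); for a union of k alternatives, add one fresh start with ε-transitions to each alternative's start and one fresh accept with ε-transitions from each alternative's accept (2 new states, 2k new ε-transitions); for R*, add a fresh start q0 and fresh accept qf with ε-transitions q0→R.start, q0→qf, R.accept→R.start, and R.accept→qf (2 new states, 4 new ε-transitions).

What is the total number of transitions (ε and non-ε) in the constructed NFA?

24

By structural recursion:
Each of the 6 symbol leaves contributes 1 transition (1 symbol, 0 ε).
  y|z — 6 transitions (2 symbol, 4 ε)
  (y|z)* — 10 transitions (2 symbol, 8 ε)
  z|x|(y|z)* — 18 transitions (4 symbol, 14 ε)
  (z|x|(y|z)*)y — 19 transitions (5 symbol, 14 ε)
  z|(z|x|(y|z)*)y — 24 transitions (6 symbol, 18 ε)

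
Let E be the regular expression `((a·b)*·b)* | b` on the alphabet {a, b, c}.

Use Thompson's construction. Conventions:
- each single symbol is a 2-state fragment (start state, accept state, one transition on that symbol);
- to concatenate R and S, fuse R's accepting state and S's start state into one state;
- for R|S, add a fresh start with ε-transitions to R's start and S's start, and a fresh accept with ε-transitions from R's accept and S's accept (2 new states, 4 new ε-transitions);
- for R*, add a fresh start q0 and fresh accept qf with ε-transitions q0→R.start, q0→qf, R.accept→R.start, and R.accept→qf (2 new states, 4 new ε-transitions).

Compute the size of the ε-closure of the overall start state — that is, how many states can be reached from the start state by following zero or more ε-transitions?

8

Work bottom-up. For each fragment F, track |ε-closure(F.start)| and whether F's accept lies in that closure (i.e. whether F accepts ε). A single-symbol fragment has closure size 1 and does not accept ε.
  a·b → same as the first factor's closure: |closure| = 1
  (a·b)* → the star's fresh start ε-reaches both the body's start and the fresh accept: |closure| = 2 + 1 = 3
  (a·b)*·b → |closure| = 3 + (1−1) = 3 (closure spills across the concat boundary because the left factor accepts ε)
  ((a·b)*·b)* → new start has ε-edges to the inner start and to the new accept, so |closure| = 2 + 3 = 5
  ((a·b)*·b)* | b → |closure| = 1 (new start) + (5 + 1) + 1 (new accept, since some branch ε-reaches its own accept) = 8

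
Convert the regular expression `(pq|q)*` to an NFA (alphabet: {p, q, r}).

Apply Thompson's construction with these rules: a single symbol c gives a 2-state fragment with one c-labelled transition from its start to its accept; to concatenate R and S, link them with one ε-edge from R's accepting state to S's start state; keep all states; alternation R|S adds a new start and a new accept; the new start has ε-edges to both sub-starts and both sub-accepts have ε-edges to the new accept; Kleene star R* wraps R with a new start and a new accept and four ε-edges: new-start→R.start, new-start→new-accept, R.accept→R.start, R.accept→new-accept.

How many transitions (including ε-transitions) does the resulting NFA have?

12

By structural recursion:
Each of the 3 symbol leaves contributes 1 transition (1 symbol, 0 ε).
  pq : 3 transitions (2 symbol, 1 ε)
  pq|q : 8 transitions (3 symbol, 5 ε)
  (pq|q)* : 12 transitions (3 symbol, 9 ε)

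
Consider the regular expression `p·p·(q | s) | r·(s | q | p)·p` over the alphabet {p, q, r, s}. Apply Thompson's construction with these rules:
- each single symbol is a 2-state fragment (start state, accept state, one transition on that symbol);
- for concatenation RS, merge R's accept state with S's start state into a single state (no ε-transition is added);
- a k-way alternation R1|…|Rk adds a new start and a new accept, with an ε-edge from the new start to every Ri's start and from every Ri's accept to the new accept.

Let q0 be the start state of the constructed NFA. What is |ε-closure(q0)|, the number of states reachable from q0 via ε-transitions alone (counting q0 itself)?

3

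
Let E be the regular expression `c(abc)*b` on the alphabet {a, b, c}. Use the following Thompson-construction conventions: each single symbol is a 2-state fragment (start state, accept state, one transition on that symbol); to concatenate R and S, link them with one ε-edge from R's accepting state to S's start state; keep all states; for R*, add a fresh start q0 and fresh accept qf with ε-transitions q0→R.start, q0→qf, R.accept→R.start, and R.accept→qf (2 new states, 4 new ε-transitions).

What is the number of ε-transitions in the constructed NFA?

By structural recursion:
Each of the 5 symbol leaves contributes 0 ε-transitions.
  abc = 2 ε-transitions
  (abc)* = 6 ε-transitions
  c(abc)*b = 8 ε-transitions

8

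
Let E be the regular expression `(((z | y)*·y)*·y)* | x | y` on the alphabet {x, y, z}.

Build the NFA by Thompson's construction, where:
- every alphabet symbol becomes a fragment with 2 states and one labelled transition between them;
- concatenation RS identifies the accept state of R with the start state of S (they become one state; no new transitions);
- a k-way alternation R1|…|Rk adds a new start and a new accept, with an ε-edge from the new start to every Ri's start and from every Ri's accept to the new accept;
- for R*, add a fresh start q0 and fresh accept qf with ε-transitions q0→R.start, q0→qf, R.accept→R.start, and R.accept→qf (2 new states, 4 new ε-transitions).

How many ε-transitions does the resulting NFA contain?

22

Recursing over subexpressions:
Each of the 6 symbol leaves contributes 0 ε-transitions.
  z | y — 4 ε-transitions
  (z | y)* — 8 ε-transitions
  (z | y)*·y — 8 ε-transitions
  ((z | y)*·y)* — 12 ε-transitions
  ((z | y)*·y)*·y — 12 ε-transitions
  (((z | y)*·y)*·y)* — 16 ε-transitions
  (((z | y)*·y)*·y)* | x | y — 22 ε-transitions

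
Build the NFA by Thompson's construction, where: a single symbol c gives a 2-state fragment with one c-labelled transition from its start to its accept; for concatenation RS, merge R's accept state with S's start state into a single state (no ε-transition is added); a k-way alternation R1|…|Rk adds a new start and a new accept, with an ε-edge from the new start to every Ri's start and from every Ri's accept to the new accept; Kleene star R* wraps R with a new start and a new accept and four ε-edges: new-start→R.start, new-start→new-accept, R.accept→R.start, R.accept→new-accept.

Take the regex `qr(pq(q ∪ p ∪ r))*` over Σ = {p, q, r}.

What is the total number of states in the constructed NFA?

14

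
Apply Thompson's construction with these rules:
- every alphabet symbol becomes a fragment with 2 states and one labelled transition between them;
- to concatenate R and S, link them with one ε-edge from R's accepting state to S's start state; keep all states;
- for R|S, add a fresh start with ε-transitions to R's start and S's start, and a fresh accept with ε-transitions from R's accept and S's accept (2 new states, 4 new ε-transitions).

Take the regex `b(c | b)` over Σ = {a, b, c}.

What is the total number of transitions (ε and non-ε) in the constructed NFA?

8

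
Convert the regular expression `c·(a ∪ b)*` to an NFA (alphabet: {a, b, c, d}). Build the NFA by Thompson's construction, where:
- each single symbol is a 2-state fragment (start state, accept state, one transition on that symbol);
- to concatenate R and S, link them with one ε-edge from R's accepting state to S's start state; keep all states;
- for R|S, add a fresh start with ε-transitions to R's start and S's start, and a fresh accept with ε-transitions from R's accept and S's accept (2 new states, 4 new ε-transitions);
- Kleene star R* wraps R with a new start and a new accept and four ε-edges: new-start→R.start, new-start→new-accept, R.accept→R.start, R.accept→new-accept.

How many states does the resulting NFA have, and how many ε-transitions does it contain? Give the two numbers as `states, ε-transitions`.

Per subexpression:
Each of the 3 symbol leaves contributes 2 states and 0 ε-transitions.
  a ∪ b → 6 states, 4 ε-transitions
  (a ∪ b)* → 8 states, 8 ε-transitions
  c·(a ∪ b)* → 10 states, 9 ε-transitions

10, 9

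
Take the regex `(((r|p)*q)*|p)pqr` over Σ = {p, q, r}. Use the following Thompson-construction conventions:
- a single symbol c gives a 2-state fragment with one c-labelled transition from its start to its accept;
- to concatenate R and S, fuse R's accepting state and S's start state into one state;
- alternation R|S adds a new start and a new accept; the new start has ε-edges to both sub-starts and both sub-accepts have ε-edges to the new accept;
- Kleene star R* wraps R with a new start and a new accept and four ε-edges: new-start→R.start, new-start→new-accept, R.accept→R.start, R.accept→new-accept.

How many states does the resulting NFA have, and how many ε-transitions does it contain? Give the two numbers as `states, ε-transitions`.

Per subexpression:
Each of the 7 symbol leaves contributes 2 states and 0 ε-transitions.
  r|p = 6 states, 4 ε-transitions
  (r|p)* = 8 states, 8 ε-transitions
  (r|p)*q = 9 states, 8 ε-transitions
  ((r|p)*q)* = 11 states, 12 ε-transitions
  ((r|p)*q)*|p = 15 states, 16 ε-transitions
  (((r|p)*q)*|p)pqr = 18 states, 16 ε-transitions

18, 16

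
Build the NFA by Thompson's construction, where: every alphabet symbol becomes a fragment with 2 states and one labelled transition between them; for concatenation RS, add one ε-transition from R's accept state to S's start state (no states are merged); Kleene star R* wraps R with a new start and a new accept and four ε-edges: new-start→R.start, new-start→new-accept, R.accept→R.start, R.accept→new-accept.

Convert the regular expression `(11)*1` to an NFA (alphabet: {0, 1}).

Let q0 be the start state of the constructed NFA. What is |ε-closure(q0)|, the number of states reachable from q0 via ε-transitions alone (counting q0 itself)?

Let C(F) = |ε-closure(F.start)| within fragment F, and note whether F accepts ε. Symbol fragments have C = 1 and do not accept ε. Then:
  11 → C equals the left operand's closure size = 1 (its accept is not ε-reachable, so the closure stops there)
  (11)* → new start has ε-edges to the inner start and to the new accept, so C = 2 + 1 = 3
  (11)*1 → C = 3 + 1 = 4 (closure spills across the concat boundary because the left factor accepts ε)

4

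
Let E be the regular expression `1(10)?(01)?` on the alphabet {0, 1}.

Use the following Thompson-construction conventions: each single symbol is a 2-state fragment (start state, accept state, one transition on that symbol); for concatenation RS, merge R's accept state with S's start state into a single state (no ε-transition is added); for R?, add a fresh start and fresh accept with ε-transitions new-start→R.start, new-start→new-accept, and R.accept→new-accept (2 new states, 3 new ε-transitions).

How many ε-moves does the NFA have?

By structural recursion:
Each of the 5 symbol leaves contributes 0 ε-transitions.
  10 — 0 ε-transitions
  (10)? — 3 ε-transitions
  01 — 0 ε-transitions
  (01)? — 3 ε-transitions
  1(10)?(01)? — 6 ε-transitions

6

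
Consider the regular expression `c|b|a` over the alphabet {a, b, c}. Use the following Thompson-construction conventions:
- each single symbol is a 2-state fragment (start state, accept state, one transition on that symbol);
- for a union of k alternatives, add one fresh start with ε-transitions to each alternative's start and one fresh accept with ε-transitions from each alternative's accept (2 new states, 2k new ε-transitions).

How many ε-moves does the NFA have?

6

Bottom-up over the parse tree:
Each of the 3 symbol leaves contributes 0 ε-transitions.
  c|b|a = 6 ε-transitions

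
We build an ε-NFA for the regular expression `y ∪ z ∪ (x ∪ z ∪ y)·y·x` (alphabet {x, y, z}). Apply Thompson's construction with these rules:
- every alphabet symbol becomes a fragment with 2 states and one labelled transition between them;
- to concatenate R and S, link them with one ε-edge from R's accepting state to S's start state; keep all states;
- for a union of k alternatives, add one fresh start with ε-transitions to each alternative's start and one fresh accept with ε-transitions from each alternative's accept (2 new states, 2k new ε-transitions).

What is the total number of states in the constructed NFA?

Recursing over subexpressions:
Each of the 7 symbol leaves contributes a 2-state fragment.
  x ∪ z ∪ y : 8 states
  (x ∪ z ∪ y)·y·x : 12 states
  y ∪ z ∪ (x ∪ z ∪ y)·y·x : 18 states

18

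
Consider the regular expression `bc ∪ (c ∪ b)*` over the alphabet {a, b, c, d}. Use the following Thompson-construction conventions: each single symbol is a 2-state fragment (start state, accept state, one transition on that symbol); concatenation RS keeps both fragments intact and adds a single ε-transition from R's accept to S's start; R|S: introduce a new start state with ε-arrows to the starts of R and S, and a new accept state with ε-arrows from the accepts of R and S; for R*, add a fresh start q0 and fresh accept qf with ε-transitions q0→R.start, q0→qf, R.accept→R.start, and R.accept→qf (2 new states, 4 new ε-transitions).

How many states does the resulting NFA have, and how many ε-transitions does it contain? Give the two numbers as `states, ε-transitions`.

Recursing over subexpressions:
Each of the 4 symbol leaves contributes 2 states and 0 ε-transitions.
  bc → 4 states, 1 ε-transition
  c ∪ b → 6 states, 4 ε-transitions
  (c ∪ b)* → 8 states, 8 ε-transitions
  bc ∪ (c ∪ b)* → 14 states, 13 ε-transitions

14, 13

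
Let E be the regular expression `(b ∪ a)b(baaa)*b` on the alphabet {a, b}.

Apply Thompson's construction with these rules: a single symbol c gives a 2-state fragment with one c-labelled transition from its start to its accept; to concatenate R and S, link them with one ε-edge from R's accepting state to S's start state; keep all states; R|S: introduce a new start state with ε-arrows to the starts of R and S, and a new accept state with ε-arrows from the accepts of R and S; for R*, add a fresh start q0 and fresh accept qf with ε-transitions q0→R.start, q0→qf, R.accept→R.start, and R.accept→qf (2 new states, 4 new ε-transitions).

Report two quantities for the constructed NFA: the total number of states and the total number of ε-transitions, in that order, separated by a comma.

Per subexpression:
Each of the 8 symbol leaves contributes 2 states and 0 ε-transitions.
  b ∪ a : 6 states, 4 ε-transitions
  baaa : 8 states, 3 ε-transitions
  (baaa)* : 10 states, 7 ε-transitions
  (b ∪ a)b(baaa)*b : 20 states, 14 ε-transitions

20, 14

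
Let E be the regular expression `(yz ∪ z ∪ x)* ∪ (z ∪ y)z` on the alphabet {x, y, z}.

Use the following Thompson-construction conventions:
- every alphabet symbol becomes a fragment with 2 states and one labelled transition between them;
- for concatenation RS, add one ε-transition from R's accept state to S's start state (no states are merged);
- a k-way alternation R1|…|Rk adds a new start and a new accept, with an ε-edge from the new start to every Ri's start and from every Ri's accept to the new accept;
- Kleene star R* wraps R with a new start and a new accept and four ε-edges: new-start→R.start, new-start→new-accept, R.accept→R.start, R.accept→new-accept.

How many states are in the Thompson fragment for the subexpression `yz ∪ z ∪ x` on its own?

Fragment for `yz ∪ z ∪ x`:
Each of the 4 symbol leaves contributes a 2-state fragment.
  yz : 4 states
  yz ∪ z ∪ x : 10 states

10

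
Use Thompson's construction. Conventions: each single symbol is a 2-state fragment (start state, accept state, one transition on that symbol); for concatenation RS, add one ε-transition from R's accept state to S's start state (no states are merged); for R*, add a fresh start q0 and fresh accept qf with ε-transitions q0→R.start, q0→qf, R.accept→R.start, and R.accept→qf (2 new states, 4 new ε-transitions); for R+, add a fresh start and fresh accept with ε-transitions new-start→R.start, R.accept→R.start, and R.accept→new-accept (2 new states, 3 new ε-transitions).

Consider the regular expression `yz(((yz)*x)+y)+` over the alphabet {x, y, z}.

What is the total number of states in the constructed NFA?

Bottom-up over the parse tree:
Each of the 6 symbol leaves contributes a 2-state fragment.
  yz : 4 states
  (yz)* : 6 states
  (yz)*x : 8 states
  ((yz)*x)+ : 10 states
  ((yz)*x)+y : 12 states
  (((yz)*x)+y)+ : 14 states
  yz(((yz)*x)+y)+ : 18 states

18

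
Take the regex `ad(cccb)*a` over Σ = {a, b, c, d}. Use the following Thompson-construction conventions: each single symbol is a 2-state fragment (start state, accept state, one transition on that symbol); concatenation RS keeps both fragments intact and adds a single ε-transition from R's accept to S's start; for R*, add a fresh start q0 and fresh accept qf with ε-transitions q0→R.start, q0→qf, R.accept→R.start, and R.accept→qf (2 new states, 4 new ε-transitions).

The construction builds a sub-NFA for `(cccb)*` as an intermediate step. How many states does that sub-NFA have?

Fragment for `(cccb)*`:
Each of the 4 symbol leaves contributes a 2-state fragment.
  cccb = 8 states
  (cccb)* = 10 states

10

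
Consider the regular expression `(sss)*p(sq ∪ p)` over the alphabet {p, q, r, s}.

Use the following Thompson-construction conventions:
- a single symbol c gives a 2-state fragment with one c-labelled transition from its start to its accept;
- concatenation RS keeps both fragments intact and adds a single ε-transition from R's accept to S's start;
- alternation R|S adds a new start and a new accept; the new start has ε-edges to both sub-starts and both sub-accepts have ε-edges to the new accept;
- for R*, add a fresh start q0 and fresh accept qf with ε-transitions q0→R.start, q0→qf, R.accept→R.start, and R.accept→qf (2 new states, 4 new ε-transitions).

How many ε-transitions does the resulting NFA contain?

Building bottom-up:
Each of the 7 symbol leaves contributes 0 ε-transitions.
  sss = 2 ε-transitions
  (sss)* = 6 ε-transitions
  sq = 1 ε-transition
  sq ∪ p = 5 ε-transitions
  (sss)*p(sq ∪ p) = 13 ε-transitions

13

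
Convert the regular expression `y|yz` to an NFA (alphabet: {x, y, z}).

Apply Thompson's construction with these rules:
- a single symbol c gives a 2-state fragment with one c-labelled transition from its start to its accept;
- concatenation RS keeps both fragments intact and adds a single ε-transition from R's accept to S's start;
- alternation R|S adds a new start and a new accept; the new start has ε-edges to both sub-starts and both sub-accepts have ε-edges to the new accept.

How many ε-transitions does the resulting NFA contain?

5

Bottom-up over the parse tree:
Each of the 3 symbol leaves contributes 0 ε-transitions.
  yz — 1 ε-transition
  y|yz — 5 ε-transitions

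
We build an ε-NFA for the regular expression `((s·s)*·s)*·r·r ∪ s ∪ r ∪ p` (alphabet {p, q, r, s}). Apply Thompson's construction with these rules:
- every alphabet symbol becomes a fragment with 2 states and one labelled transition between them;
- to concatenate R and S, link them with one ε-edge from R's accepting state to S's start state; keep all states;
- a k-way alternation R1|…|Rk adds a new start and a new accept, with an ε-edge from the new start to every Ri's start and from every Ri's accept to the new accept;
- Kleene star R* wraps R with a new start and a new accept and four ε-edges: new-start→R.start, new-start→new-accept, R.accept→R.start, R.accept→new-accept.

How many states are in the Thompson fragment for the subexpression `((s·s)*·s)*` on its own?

Fragment for `((s·s)*·s)*`:
Each of the 3 symbol leaves contributes a 2-state fragment.
  s·s : 4 states
  (s·s)* : 6 states
  (s·s)*·s : 8 states
  ((s·s)*·s)* : 10 states

10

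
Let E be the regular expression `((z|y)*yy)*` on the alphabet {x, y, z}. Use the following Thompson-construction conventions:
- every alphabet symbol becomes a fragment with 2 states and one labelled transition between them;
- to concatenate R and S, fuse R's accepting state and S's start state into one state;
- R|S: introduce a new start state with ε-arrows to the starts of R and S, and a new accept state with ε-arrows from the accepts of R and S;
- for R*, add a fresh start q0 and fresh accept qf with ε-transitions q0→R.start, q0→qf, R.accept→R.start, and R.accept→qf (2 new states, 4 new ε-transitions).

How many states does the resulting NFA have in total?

By structural recursion:
Each of the 4 symbol leaves contributes a 2-state fragment.
  z|y = 6 states
  (z|y)* = 8 states
  (z|y)*yy = 10 states
  ((z|y)*yy)* = 12 states

12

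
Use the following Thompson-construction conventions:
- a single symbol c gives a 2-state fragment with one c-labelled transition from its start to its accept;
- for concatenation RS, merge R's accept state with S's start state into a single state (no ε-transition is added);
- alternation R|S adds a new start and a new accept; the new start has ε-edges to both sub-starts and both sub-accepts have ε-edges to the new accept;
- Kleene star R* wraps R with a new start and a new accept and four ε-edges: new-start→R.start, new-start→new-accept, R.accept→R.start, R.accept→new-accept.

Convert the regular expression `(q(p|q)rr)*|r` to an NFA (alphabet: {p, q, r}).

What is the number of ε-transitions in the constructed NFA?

12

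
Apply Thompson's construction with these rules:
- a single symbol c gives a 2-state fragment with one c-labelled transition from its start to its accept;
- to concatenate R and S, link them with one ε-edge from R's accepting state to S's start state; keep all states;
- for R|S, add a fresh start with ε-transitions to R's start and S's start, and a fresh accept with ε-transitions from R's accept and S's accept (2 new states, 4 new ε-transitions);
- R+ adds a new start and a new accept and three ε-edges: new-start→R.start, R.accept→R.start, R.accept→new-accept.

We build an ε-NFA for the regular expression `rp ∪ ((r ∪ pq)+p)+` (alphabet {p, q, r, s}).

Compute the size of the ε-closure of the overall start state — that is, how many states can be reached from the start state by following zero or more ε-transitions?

7

Work bottom-up. For each fragment F, track |ε-closure(F.start)| and whether F's accept lies in that closure (i.e. whether F accepts ε). A single-symbol fragment has closure size 1 and does not accept ε.
  rp → same as the first factor's closure: |closure| = 1
  pq → |closure| equals the left operand's closure size = 1 (its accept is not ε-reachable, so the closure stops there)
  r ∪ pq → new start ε-reaches every alternative's start; none of them accept ε, so the new accept is not reached: |closure| = 1 + 1 + 1 = 3
  (r ∪ pq)+ → new start ε-reaches only the body's start; the new accept needs a symbol first: |closure| = 1 + 3 = 4
  (r ∪ pq)+p → same as the first factor's closure: |closure| = 4
  ((r ∪ pq)+p)+ → new start ε-reaches only the body's start; the new accept needs a symbol first: |closure| = 1 + 4 = 5
  rp ∪ ((r ∪ pq)+p)+ → |closure| = 1 + 1 + 5 = 7 (the new accept is not ε-reachable since no branch accepts ε)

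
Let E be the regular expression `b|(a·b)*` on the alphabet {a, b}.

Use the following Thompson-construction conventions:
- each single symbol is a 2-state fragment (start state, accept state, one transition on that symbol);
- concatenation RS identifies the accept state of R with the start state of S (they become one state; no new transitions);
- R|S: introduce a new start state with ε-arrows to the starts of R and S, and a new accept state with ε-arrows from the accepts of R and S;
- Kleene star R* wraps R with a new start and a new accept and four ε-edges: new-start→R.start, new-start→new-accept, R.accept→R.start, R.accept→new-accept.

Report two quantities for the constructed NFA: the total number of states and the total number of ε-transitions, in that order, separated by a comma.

Bottom-up over the parse tree:
Each of the 3 symbol leaves contributes 2 states and 0 ε-transitions.
  a·b = 3 states, 0 ε-transitions
  (a·b)* = 5 states, 4 ε-transitions
  b|(a·b)* = 9 states, 8 ε-transitions

9, 8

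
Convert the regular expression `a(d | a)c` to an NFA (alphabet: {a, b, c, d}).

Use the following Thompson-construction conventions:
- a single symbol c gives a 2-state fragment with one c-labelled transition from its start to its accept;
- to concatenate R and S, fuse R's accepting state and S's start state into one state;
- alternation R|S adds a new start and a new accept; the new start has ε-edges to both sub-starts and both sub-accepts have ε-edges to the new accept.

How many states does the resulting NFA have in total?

Per subexpression:
Each of the 4 symbol leaves contributes a 2-state fragment.
  d | a = 6 states
  a(d | a)c = 8 states

8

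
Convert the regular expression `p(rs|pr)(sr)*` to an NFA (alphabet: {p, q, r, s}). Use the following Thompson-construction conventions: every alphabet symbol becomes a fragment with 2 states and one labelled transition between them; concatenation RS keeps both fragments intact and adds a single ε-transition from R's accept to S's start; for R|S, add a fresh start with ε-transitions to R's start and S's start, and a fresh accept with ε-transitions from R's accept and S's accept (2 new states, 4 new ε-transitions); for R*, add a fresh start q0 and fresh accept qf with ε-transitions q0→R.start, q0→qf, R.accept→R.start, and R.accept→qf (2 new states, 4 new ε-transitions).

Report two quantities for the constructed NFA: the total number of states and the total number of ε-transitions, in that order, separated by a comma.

18, 13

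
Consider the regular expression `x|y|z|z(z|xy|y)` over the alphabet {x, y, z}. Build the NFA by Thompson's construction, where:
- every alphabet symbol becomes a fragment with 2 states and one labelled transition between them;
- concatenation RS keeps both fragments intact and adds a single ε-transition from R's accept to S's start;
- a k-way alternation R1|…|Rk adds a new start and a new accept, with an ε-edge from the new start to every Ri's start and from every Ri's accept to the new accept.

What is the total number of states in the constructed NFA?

Building bottom-up:
Each of the 8 symbol leaves contributes a 2-state fragment.
  xy → 4 states
  z|xy|y → 10 states
  z(z|xy|y) → 12 states
  x|y|z|z(z|xy|y) → 20 states

20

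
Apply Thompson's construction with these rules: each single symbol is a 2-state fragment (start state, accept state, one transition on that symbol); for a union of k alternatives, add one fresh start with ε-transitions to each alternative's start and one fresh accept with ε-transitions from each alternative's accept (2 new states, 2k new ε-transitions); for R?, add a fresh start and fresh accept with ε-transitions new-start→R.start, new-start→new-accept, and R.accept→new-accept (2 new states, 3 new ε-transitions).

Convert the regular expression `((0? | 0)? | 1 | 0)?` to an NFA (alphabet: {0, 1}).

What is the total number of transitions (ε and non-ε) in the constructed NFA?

23

Bottom-up over the parse tree:
Each of the 4 symbol leaves contributes 1 transition (1 symbol, 0 ε).
  0? — 4 transitions (1 symbol, 3 ε)
  0? | 0 — 9 transitions (2 symbol, 7 ε)
  (0? | 0)? — 12 transitions (2 symbol, 10 ε)
  (0? | 0)? | 1 | 0 — 20 transitions (4 symbol, 16 ε)
  ((0? | 0)? | 1 | 0)? — 23 transitions (4 symbol, 19 ε)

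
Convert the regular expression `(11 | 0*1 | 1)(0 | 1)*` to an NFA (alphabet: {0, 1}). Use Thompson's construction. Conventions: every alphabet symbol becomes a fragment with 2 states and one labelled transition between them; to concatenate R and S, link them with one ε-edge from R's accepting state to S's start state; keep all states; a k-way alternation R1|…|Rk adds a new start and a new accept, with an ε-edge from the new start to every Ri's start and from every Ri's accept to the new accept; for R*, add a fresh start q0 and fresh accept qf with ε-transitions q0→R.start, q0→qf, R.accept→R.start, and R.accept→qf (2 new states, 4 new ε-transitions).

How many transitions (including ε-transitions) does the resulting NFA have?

Per subexpression:
Each of the 7 symbol leaves contributes 1 transition (1 symbol, 0 ε).
  11 — 3 transitions (2 symbol, 1 ε)
  0* — 5 transitions (1 symbol, 4 ε)
  0*1 — 7 transitions (2 symbol, 5 ε)
  11 | 0*1 | 1 — 17 transitions (5 symbol, 12 ε)
  0 | 1 — 6 transitions (2 symbol, 4 ε)
  (0 | 1)* — 10 transitions (2 symbol, 8 ε)
  (11 | 0*1 | 1)(0 | 1)* — 28 transitions (7 symbol, 21 ε)

28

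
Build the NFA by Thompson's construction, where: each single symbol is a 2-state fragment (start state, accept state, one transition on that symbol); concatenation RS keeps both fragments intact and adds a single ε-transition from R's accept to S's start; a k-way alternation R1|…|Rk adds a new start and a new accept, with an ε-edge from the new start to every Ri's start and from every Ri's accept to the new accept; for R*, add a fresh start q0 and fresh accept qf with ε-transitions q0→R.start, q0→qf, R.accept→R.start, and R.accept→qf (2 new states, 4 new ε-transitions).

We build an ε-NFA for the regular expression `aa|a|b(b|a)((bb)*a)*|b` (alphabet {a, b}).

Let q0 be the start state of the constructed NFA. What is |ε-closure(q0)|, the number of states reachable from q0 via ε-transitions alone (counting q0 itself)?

Let C(F) = |ε-closure(F.start)| within fragment F, and note whether F accepts ε. Symbol fragments have C = 1 and do not accept ε. Then:
  aa — C equals the left operand's closure size = 1 (its accept is not ε-reachable, so the closure stops there)
  b|a — new start ε-reaches every alternative's start; none of them accept ε, so the new accept is not reached: C = 1 + 1 + 1 = 3
  bb — C equals the left operand's closure size = 1 (its accept is not ε-reachable, so the closure stops there)
  (bb)* — C = 1 (new start) + 1 (body) + 1 (new accept) = 3
  (bb)*a — the left operand accepts ε, so the closure extends into the next operand (via the concat ε-link); C = 3 + 1 = 4
  ((bb)*a)* — the star's fresh start ε-reaches both the body's start and the fresh accept: C = 2 + 4 = 6
  b(b|a)((bb)*a)* — C equals the left operand's closure size = 1 (its accept is not ε-reachable, so the closure stops there)
  aa|a|b(b|a)((bb)*a)*|b — C = 1 + 1 + 1 + 1 + 1 = 5 (the new accept is not ε-reachable since no branch accepts ε)

5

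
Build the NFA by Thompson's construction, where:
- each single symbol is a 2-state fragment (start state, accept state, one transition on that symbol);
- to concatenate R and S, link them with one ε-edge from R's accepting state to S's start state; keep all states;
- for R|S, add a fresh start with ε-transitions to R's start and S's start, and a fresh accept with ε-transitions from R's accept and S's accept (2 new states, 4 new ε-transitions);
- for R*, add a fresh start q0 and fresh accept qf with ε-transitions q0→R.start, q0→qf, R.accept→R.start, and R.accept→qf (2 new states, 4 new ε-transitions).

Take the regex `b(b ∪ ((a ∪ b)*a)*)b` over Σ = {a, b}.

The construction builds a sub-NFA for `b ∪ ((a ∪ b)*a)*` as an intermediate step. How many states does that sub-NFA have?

16

Fragment for `b ∪ ((a ∪ b)*a)*`:
Each of the 4 symbol leaves contributes a 2-state fragment.
  a ∪ b = 6 states
  (a ∪ b)* = 8 states
  (a ∪ b)*a = 10 states
  ((a ∪ b)*a)* = 12 states
  b ∪ ((a ∪ b)*a)* = 16 states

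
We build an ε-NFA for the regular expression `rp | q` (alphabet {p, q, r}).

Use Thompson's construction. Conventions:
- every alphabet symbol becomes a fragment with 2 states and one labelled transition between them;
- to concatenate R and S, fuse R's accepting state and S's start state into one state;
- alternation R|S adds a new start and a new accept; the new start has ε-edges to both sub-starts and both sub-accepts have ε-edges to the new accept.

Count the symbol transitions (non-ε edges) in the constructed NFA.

Building bottom-up:
Each of the 3 symbol leaves contributes exactly 1 symbol transition.
  rp — 2 symbol transitions
  rp | q — 3 symbol transitions

3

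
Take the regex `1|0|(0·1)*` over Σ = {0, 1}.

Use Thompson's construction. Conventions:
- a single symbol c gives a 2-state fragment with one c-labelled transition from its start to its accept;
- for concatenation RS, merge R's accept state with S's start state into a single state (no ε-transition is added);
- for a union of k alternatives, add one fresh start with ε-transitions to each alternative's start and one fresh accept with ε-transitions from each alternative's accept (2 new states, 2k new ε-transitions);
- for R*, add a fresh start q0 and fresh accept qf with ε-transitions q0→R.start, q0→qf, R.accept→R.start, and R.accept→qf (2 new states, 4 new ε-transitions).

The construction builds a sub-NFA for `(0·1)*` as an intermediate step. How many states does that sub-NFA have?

5

Fragment for `(0·1)*`:
Each of the 2 symbol leaves contributes a 2-state fragment.
  0·1 — 3 states
  (0·1)* — 5 states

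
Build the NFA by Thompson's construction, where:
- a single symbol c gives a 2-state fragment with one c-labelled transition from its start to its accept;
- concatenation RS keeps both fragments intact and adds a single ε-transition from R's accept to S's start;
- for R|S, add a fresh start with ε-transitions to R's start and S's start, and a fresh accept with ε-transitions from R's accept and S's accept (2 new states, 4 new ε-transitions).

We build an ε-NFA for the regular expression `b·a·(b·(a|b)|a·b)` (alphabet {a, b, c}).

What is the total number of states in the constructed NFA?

18

By structural recursion:
Each of the 7 symbol leaves contributes a 2-state fragment.
  a|b : 6 states
  b·(a|b) : 8 states
  a·b : 4 states
  b·(a|b)|a·b : 14 states
  b·a·(b·(a|b)|a·b) : 18 states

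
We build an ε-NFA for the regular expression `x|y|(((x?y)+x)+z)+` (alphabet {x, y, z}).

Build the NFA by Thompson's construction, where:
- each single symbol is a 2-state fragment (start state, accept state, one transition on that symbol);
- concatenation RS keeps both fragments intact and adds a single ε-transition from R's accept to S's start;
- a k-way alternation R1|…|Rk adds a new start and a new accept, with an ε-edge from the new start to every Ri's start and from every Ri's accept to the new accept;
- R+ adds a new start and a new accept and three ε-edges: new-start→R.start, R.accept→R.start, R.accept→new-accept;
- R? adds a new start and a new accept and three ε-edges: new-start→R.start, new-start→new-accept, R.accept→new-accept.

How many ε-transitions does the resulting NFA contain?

21

Bottom-up over the parse tree:
Each of the 6 symbol leaves contributes 0 ε-transitions.
  x? — 3 ε-transitions
  x?y — 4 ε-transitions
  (x?y)+ — 7 ε-transitions
  (x?y)+x — 8 ε-transitions
  ((x?y)+x)+ — 11 ε-transitions
  ((x?y)+x)+z — 12 ε-transitions
  (((x?y)+x)+z)+ — 15 ε-transitions
  x|y|(((x?y)+x)+z)+ — 21 ε-transitions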